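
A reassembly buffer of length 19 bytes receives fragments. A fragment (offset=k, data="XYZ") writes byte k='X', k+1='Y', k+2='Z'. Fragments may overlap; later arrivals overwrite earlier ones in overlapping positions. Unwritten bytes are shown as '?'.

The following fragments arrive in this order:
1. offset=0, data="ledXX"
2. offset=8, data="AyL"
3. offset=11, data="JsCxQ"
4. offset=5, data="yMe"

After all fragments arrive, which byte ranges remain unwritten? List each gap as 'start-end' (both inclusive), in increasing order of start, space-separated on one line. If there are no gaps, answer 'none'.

Fragment 1: offset=0 len=5
Fragment 2: offset=8 len=3
Fragment 3: offset=11 len=5
Fragment 4: offset=5 len=3
Gaps: 16-18

Answer: 16-18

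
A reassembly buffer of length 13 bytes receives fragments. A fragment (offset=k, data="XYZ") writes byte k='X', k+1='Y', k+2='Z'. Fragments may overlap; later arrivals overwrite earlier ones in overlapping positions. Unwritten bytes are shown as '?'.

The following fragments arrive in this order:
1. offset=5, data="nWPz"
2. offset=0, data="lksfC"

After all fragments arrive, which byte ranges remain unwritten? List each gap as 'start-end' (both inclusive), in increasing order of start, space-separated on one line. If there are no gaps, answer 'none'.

Answer: 9-12

Derivation:
Fragment 1: offset=5 len=4
Fragment 2: offset=0 len=5
Gaps: 9-12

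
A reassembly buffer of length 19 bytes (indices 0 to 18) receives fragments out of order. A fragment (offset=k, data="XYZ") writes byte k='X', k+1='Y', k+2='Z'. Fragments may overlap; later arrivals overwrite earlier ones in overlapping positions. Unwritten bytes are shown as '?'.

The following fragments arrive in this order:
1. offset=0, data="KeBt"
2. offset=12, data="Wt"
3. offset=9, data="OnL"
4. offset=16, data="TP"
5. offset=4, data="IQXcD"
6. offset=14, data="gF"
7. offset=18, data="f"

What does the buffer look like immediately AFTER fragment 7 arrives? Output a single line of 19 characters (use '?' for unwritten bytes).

Answer: KeBtIQXcDOnLWtgFTPf

Derivation:
Fragment 1: offset=0 data="KeBt" -> buffer=KeBt???????????????
Fragment 2: offset=12 data="Wt" -> buffer=KeBt????????Wt?????
Fragment 3: offset=9 data="OnL" -> buffer=KeBt?????OnLWt?????
Fragment 4: offset=16 data="TP" -> buffer=KeBt?????OnLWt??TP?
Fragment 5: offset=4 data="IQXcD" -> buffer=KeBtIQXcDOnLWt??TP?
Fragment 6: offset=14 data="gF" -> buffer=KeBtIQXcDOnLWtgFTP?
Fragment 7: offset=18 data="f" -> buffer=KeBtIQXcDOnLWtgFTPf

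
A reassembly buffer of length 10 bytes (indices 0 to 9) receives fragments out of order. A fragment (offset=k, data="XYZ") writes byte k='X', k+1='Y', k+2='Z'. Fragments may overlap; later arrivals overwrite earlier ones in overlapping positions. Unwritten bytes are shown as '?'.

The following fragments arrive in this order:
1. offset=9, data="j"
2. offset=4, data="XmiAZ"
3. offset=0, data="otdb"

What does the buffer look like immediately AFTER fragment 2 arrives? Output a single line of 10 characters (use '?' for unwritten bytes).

Fragment 1: offset=9 data="j" -> buffer=?????????j
Fragment 2: offset=4 data="XmiAZ" -> buffer=????XmiAZj

Answer: ????XmiAZj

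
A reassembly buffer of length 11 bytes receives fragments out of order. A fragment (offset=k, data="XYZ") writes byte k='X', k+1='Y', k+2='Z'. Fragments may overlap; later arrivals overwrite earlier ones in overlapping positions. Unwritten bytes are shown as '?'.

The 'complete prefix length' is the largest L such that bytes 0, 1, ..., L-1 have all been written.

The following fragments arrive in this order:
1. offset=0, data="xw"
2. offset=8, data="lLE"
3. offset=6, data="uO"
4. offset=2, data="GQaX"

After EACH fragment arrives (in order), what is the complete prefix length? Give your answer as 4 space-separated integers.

Answer: 2 2 2 11

Derivation:
Fragment 1: offset=0 data="xw" -> buffer=xw????????? -> prefix_len=2
Fragment 2: offset=8 data="lLE" -> buffer=xw??????lLE -> prefix_len=2
Fragment 3: offset=6 data="uO" -> buffer=xw????uOlLE -> prefix_len=2
Fragment 4: offset=2 data="GQaX" -> buffer=xwGQaXuOlLE -> prefix_len=11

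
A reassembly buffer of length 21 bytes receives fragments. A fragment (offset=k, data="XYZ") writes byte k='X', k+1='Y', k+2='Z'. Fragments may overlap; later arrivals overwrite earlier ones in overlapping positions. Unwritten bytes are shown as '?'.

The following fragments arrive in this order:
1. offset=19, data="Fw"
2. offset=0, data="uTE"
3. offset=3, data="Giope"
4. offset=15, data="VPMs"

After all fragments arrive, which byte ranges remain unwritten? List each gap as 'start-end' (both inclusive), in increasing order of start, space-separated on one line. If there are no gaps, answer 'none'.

Answer: 8-14

Derivation:
Fragment 1: offset=19 len=2
Fragment 2: offset=0 len=3
Fragment 3: offset=3 len=5
Fragment 4: offset=15 len=4
Gaps: 8-14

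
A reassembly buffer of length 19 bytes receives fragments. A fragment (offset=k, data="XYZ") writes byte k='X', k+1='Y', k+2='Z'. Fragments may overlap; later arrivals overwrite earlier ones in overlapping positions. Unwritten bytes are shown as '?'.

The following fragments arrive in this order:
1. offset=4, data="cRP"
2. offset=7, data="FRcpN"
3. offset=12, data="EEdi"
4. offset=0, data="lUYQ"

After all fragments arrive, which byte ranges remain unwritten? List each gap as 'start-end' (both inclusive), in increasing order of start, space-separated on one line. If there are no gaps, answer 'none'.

Answer: 16-18

Derivation:
Fragment 1: offset=4 len=3
Fragment 2: offset=7 len=5
Fragment 3: offset=12 len=4
Fragment 4: offset=0 len=4
Gaps: 16-18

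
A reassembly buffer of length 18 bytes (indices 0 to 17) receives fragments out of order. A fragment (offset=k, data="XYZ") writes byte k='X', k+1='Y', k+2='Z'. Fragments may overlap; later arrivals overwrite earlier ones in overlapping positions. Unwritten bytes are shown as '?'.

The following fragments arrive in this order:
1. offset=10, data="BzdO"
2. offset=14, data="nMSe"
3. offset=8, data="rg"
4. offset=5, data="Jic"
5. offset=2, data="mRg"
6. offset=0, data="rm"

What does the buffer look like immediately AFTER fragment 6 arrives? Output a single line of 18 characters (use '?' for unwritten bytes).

Answer: rmmRgJicrgBzdOnMSe

Derivation:
Fragment 1: offset=10 data="BzdO" -> buffer=??????????BzdO????
Fragment 2: offset=14 data="nMSe" -> buffer=??????????BzdOnMSe
Fragment 3: offset=8 data="rg" -> buffer=????????rgBzdOnMSe
Fragment 4: offset=5 data="Jic" -> buffer=?????JicrgBzdOnMSe
Fragment 5: offset=2 data="mRg" -> buffer=??mRgJicrgBzdOnMSe
Fragment 6: offset=0 data="rm" -> buffer=rmmRgJicrgBzdOnMSe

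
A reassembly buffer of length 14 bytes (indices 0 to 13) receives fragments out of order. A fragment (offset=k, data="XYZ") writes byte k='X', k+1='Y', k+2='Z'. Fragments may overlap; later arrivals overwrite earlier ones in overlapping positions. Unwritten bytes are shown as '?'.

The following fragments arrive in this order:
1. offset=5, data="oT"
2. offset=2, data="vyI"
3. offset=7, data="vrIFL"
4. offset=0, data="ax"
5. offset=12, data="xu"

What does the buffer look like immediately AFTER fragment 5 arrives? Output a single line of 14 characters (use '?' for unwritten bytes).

Fragment 1: offset=5 data="oT" -> buffer=?????oT???????
Fragment 2: offset=2 data="vyI" -> buffer=??vyIoT???????
Fragment 3: offset=7 data="vrIFL" -> buffer=??vyIoTvrIFL??
Fragment 4: offset=0 data="ax" -> buffer=axvyIoTvrIFL??
Fragment 5: offset=12 data="xu" -> buffer=axvyIoTvrIFLxu

Answer: axvyIoTvrIFLxu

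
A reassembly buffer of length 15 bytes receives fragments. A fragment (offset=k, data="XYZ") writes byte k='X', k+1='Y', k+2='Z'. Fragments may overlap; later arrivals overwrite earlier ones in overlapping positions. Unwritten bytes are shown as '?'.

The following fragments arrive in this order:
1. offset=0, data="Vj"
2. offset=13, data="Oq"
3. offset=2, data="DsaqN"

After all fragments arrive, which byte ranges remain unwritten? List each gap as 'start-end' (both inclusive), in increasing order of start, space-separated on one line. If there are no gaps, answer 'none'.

Answer: 7-12

Derivation:
Fragment 1: offset=0 len=2
Fragment 2: offset=13 len=2
Fragment 3: offset=2 len=5
Gaps: 7-12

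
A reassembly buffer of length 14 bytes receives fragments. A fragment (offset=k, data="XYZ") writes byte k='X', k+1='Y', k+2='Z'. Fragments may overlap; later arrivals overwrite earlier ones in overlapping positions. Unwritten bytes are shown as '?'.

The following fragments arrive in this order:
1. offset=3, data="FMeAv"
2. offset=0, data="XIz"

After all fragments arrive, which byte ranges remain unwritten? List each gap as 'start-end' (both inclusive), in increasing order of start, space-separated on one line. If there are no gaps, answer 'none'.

Fragment 1: offset=3 len=5
Fragment 2: offset=0 len=3
Gaps: 8-13

Answer: 8-13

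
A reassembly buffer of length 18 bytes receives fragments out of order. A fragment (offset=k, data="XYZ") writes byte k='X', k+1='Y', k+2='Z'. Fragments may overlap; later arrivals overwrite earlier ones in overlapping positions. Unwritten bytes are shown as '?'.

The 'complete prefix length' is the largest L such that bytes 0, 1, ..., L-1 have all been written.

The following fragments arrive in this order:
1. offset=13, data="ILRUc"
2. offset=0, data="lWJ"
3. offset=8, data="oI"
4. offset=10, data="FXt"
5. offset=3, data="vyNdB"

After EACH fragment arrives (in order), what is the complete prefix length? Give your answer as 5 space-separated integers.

Fragment 1: offset=13 data="ILRUc" -> buffer=?????????????ILRUc -> prefix_len=0
Fragment 2: offset=0 data="lWJ" -> buffer=lWJ??????????ILRUc -> prefix_len=3
Fragment 3: offset=8 data="oI" -> buffer=lWJ?????oI???ILRUc -> prefix_len=3
Fragment 4: offset=10 data="FXt" -> buffer=lWJ?????oIFXtILRUc -> prefix_len=3
Fragment 5: offset=3 data="vyNdB" -> buffer=lWJvyNdBoIFXtILRUc -> prefix_len=18

Answer: 0 3 3 3 18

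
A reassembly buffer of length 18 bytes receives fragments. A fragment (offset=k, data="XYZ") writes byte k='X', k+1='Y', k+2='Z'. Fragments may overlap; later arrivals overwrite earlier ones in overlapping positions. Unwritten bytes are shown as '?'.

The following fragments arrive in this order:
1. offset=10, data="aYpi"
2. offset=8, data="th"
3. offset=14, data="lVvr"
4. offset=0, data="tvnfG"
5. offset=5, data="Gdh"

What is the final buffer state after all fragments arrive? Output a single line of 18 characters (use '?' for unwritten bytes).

Fragment 1: offset=10 data="aYpi" -> buffer=??????????aYpi????
Fragment 2: offset=8 data="th" -> buffer=????????thaYpi????
Fragment 3: offset=14 data="lVvr" -> buffer=????????thaYpilVvr
Fragment 4: offset=0 data="tvnfG" -> buffer=tvnfG???thaYpilVvr
Fragment 5: offset=5 data="Gdh" -> buffer=tvnfGGdhthaYpilVvr

Answer: tvnfGGdhthaYpilVvr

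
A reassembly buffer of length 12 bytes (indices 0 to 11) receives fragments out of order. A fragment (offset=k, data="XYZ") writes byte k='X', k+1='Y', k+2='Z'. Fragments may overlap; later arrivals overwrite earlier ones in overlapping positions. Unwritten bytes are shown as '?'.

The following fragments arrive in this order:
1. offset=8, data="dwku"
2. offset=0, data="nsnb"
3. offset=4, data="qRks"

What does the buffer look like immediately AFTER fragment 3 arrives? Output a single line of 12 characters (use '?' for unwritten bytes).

Answer: nsnbqRksdwku

Derivation:
Fragment 1: offset=8 data="dwku" -> buffer=????????dwku
Fragment 2: offset=0 data="nsnb" -> buffer=nsnb????dwku
Fragment 3: offset=4 data="qRks" -> buffer=nsnbqRksdwku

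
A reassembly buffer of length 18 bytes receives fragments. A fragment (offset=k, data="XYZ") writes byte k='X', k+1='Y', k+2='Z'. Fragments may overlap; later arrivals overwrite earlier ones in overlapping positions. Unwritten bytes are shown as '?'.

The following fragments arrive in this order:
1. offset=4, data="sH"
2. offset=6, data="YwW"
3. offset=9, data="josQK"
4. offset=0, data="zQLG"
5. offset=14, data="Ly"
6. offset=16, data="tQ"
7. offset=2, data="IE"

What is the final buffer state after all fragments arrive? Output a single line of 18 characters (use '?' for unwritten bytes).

Fragment 1: offset=4 data="sH" -> buffer=????sH????????????
Fragment 2: offset=6 data="YwW" -> buffer=????sHYwW?????????
Fragment 3: offset=9 data="josQK" -> buffer=????sHYwWjosQK????
Fragment 4: offset=0 data="zQLG" -> buffer=zQLGsHYwWjosQK????
Fragment 5: offset=14 data="Ly" -> buffer=zQLGsHYwWjosQKLy??
Fragment 6: offset=16 data="tQ" -> buffer=zQLGsHYwWjosQKLytQ
Fragment 7: offset=2 data="IE" -> buffer=zQIEsHYwWjosQKLytQ

Answer: zQIEsHYwWjosQKLytQ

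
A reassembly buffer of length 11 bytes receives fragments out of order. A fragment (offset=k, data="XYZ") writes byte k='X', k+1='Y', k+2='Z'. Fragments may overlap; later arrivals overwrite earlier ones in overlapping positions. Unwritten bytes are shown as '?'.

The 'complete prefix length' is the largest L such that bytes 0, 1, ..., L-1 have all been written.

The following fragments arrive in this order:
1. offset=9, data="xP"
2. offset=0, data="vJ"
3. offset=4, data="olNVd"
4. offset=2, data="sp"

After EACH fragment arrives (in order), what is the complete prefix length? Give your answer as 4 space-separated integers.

Fragment 1: offset=9 data="xP" -> buffer=?????????xP -> prefix_len=0
Fragment 2: offset=0 data="vJ" -> buffer=vJ???????xP -> prefix_len=2
Fragment 3: offset=4 data="olNVd" -> buffer=vJ??olNVdxP -> prefix_len=2
Fragment 4: offset=2 data="sp" -> buffer=vJspolNVdxP -> prefix_len=11

Answer: 0 2 2 11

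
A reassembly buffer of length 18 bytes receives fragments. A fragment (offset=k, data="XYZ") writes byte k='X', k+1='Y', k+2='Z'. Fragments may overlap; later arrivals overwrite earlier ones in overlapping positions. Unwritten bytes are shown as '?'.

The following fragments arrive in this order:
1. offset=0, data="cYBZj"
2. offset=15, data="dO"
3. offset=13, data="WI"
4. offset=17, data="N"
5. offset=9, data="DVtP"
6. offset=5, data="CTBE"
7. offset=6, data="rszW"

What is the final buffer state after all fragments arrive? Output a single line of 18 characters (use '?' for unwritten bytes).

Answer: cYBZjCrszWVtPWIdON

Derivation:
Fragment 1: offset=0 data="cYBZj" -> buffer=cYBZj?????????????
Fragment 2: offset=15 data="dO" -> buffer=cYBZj??????????dO?
Fragment 3: offset=13 data="WI" -> buffer=cYBZj????????WIdO?
Fragment 4: offset=17 data="N" -> buffer=cYBZj????????WIdON
Fragment 5: offset=9 data="DVtP" -> buffer=cYBZj????DVtPWIdON
Fragment 6: offset=5 data="CTBE" -> buffer=cYBZjCTBEDVtPWIdON
Fragment 7: offset=6 data="rszW" -> buffer=cYBZjCrszWVtPWIdON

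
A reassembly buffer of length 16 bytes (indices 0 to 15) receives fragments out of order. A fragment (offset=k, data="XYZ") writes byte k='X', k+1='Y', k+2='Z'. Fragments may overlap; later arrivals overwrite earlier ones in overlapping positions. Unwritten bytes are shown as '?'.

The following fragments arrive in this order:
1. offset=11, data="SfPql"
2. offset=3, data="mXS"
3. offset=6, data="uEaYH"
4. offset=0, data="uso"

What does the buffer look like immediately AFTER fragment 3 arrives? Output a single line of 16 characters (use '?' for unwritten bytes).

Answer: ???mXSuEaYHSfPql

Derivation:
Fragment 1: offset=11 data="SfPql" -> buffer=???????????SfPql
Fragment 2: offset=3 data="mXS" -> buffer=???mXS?????SfPql
Fragment 3: offset=6 data="uEaYH" -> buffer=???mXSuEaYHSfPql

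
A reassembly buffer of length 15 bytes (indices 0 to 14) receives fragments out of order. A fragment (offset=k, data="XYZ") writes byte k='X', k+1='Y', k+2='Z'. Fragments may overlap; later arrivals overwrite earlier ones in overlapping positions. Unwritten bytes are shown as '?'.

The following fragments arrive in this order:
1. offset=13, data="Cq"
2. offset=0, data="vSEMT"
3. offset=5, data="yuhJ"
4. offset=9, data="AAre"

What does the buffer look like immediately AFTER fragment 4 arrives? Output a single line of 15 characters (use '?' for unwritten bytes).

Fragment 1: offset=13 data="Cq" -> buffer=?????????????Cq
Fragment 2: offset=0 data="vSEMT" -> buffer=vSEMT????????Cq
Fragment 3: offset=5 data="yuhJ" -> buffer=vSEMTyuhJ????Cq
Fragment 4: offset=9 data="AAre" -> buffer=vSEMTyuhJAAreCq

Answer: vSEMTyuhJAAreCq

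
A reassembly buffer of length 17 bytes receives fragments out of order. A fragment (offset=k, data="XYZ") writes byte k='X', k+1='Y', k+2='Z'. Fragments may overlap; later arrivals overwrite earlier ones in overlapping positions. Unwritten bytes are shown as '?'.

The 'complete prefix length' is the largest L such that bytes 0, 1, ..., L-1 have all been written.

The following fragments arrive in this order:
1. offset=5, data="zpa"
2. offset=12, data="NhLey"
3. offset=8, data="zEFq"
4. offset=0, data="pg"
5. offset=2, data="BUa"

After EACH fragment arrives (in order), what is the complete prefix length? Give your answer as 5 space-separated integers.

Answer: 0 0 0 2 17

Derivation:
Fragment 1: offset=5 data="zpa" -> buffer=?????zpa????????? -> prefix_len=0
Fragment 2: offset=12 data="NhLey" -> buffer=?????zpa????NhLey -> prefix_len=0
Fragment 3: offset=8 data="zEFq" -> buffer=?????zpazEFqNhLey -> prefix_len=0
Fragment 4: offset=0 data="pg" -> buffer=pg???zpazEFqNhLey -> prefix_len=2
Fragment 5: offset=2 data="BUa" -> buffer=pgBUazpazEFqNhLey -> prefix_len=17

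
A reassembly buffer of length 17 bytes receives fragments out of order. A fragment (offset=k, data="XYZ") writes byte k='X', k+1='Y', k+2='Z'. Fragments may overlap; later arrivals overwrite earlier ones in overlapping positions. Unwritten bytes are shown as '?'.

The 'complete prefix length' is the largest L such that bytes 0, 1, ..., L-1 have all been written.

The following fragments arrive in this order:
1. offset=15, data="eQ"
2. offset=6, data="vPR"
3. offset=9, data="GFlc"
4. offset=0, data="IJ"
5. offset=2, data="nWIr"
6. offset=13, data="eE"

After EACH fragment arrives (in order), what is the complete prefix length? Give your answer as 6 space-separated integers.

Answer: 0 0 0 2 13 17

Derivation:
Fragment 1: offset=15 data="eQ" -> buffer=???????????????eQ -> prefix_len=0
Fragment 2: offset=6 data="vPR" -> buffer=??????vPR??????eQ -> prefix_len=0
Fragment 3: offset=9 data="GFlc" -> buffer=??????vPRGFlc??eQ -> prefix_len=0
Fragment 4: offset=0 data="IJ" -> buffer=IJ????vPRGFlc??eQ -> prefix_len=2
Fragment 5: offset=2 data="nWIr" -> buffer=IJnWIrvPRGFlc??eQ -> prefix_len=13
Fragment 6: offset=13 data="eE" -> buffer=IJnWIrvPRGFlceEeQ -> prefix_len=17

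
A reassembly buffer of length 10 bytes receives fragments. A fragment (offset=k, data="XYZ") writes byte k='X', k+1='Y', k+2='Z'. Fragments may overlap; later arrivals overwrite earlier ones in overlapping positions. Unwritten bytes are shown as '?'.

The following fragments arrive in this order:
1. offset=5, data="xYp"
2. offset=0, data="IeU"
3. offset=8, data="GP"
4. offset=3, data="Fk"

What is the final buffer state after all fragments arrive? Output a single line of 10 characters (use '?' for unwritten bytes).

Fragment 1: offset=5 data="xYp" -> buffer=?????xYp??
Fragment 2: offset=0 data="IeU" -> buffer=IeU??xYp??
Fragment 3: offset=8 data="GP" -> buffer=IeU??xYpGP
Fragment 4: offset=3 data="Fk" -> buffer=IeUFkxYpGP

Answer: IeUFkxYpGP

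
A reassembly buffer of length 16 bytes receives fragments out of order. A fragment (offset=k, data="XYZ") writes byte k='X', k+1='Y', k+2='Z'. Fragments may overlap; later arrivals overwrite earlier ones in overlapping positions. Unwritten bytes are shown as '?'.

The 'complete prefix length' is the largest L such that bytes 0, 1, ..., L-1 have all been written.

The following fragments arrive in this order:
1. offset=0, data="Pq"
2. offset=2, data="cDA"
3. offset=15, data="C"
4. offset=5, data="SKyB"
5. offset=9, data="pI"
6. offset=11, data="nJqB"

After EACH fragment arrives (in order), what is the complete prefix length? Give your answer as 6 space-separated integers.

Answer: 2 5 5 9 11 16

Derivation:
Fragment 1: offset=0 data="Pq" -> buffer=Pq?????????????? -> prefix_len=2
Fragment 2: offset=2 data="cDA" -> buffer=PqcDA??????????? -> prefix_len=5
Fragment 3: offset=15 data="C" -> buffer=PqcDA??????????C -> prefix_len=5
Fragment 4: offset=5 data="SKyB" -> buffer=PqcDASKyB??????C -> prefix_len=9
Fragment 5: offset=9 data="pI" -> buffer=PqcDASKyBpI????C -> prefix_len=11
Fragment 6: offset=11 data="nJqB" -> buffer=PqcDASKyBpInJqBC -> prefix_len=16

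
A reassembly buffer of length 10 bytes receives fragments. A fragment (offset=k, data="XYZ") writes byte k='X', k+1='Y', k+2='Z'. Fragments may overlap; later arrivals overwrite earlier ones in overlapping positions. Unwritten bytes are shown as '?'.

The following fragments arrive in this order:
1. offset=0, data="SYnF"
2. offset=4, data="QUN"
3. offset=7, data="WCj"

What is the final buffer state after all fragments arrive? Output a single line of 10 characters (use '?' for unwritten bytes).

Fragment 1: offset=0 data="SYnF" -> buffer=SYnF??????
Fragment 2: offset=4 data="QUN" -> buffer=SYnFQUN???
Fragment 3: offset=7 data="WCj" -> buffer=SYnFQUNWCj

Answer: SYnFQUNWCj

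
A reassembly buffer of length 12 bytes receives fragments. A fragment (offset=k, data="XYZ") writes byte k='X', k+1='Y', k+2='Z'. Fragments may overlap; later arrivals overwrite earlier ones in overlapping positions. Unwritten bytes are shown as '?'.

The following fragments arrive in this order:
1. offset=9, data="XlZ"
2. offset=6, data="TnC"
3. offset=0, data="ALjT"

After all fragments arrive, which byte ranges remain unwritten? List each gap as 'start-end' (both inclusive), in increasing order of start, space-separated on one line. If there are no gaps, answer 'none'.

Fragment 1: offset=9 len=3
Fragment 2: offset=6 len=3
Fragment 3: offset=0 len=4
Gaps: 4-5

Answer: 4-5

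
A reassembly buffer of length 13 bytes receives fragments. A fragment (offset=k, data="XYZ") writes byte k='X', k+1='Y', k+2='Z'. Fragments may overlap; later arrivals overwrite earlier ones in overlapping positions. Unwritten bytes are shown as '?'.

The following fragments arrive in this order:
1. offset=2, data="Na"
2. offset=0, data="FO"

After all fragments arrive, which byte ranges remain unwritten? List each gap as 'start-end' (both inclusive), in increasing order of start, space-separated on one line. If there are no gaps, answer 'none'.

Fragment 1: offset=2 len=2
Fragment 2: offset=0 len=2
Gaps: 4-12

Answer: 4-12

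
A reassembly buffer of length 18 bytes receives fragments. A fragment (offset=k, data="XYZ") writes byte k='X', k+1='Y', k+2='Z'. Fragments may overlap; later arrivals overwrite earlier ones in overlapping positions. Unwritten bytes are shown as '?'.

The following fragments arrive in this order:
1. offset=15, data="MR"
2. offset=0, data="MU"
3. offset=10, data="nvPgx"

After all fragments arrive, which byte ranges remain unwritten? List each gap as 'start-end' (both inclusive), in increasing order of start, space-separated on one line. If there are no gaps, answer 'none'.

Answer: 2-9 17-17

Derivation:
Fragment 1: offset=15 len=2
Fragment 2: offset=0 len=2
Fragment 3: offset=10 len=5
Gaps: 2-9 17-17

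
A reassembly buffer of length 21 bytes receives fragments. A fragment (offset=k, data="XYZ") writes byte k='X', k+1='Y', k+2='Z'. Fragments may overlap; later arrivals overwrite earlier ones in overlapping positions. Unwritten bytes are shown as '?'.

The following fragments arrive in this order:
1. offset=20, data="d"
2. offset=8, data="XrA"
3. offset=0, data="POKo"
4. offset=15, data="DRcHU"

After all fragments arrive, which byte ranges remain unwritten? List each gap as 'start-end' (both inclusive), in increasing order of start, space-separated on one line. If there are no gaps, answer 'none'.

Answer: 4-7 11-14

Derivation:
Fragment 1: offset=20 len=1
Fragment 2: offset=8 len=3
Fragment 3: offset=0 len=4
Fragment 4: offset=15 len=5
Gaps: 4-7 11-14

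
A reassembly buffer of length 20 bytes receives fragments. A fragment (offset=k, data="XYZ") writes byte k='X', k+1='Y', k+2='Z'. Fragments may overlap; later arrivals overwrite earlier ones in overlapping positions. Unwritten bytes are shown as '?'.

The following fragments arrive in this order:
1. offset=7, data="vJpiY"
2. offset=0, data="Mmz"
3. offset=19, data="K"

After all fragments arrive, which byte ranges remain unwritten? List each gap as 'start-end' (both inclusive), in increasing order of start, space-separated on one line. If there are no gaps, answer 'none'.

Fragment 1: offset=7 len=5
Fragment 2: offset=0 len=3
Fragment 3: offset=19 len=1
Gaps: 3-6 12-18

Answer: 3-6 12-18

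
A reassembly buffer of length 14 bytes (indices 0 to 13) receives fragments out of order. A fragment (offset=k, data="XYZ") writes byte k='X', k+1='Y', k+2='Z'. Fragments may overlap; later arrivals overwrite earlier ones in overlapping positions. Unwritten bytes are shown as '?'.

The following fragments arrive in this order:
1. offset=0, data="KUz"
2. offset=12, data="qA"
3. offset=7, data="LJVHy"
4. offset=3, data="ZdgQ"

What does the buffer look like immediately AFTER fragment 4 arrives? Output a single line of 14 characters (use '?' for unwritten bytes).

Answer: KUzZdgQLJVHyqA

Derivation:
Fragment 1: offset=0 data="KUz" -> buffer=KUz???????????
Fragment 2: offset=12 data="qA" -> buffer=KUz?????????qA
Fragment 3: offset=7 data="LJVHy" -> buffer=KUz????LJVHyqA
Fragment 4: offset=3 data="ZdgQ" -> buffer=KUzZdgQLJVHyqA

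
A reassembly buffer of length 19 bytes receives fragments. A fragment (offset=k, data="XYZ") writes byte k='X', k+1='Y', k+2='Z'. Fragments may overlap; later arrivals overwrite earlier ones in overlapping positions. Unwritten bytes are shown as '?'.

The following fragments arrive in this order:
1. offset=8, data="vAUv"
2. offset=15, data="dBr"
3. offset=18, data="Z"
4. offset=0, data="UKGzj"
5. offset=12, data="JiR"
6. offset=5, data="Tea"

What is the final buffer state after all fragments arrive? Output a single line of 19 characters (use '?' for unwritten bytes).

Fragment 1: offset=8 data="vAUv" -> buffer=????????vAUv???????
Fragment 2: offset=15 data="dBr" -> buffer=????????vAUv???dBr?
Fragment 3: offset=18 data="Z" -> buffer=????????vAUv???dBrZ
Fragment 4: offset=0 data="UKGzj" -> buffer=UKGzj???vAUv???dBrZ
Fragment 5: offset=12 data="JiR" -> buffer=UKGzj???vAUvJiRdBrZ
Fragment 6: offset=5 data="Tea" -> buffer=UKGzjTeavAUvJiRdBrZ

Answer: UKGzjTeavAUvJiRdBrZ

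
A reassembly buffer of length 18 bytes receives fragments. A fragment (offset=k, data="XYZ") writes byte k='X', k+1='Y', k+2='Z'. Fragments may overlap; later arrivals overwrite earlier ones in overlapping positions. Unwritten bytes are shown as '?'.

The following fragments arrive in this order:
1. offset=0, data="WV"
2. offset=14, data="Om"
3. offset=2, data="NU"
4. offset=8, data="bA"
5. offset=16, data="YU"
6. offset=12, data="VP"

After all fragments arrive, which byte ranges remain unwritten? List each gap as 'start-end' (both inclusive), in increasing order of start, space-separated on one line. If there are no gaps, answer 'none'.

Fragment 1: offset=0 len=2
Fragment 2: offset=14 len=2
Fragment 3: offset=2 len=2
Fragment 4: offset=8 len=2
Fragment 5: offset=16 len=2
Fragment 6: offset=12 len=2
Gaps: 4-7 10-11

Answer: 4-7 10-11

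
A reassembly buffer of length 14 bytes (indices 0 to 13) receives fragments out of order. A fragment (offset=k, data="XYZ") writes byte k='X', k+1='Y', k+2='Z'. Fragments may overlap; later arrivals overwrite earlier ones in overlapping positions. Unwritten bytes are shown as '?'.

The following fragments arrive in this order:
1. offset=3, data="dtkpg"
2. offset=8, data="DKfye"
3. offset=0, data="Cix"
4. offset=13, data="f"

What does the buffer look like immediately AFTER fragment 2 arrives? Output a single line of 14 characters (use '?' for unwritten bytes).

Answer: ???dtkpgDKfye?

Derivation:
Fragment 1: offset=3 data="dtkpg" -> buffer=???dtkpg??????
Fragment 2: offset=8 data="DKfye" -> buffer=???dtkpgDKfye?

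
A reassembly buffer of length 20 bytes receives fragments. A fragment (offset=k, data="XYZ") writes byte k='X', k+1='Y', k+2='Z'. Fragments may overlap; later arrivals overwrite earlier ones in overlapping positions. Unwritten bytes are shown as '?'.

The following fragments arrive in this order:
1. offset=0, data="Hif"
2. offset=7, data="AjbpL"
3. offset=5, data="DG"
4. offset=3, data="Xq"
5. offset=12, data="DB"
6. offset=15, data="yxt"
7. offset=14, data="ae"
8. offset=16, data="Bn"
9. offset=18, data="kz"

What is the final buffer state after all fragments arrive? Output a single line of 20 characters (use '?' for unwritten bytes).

Fragment 1: offset=0 data="Hif" -> buffer=Hif?????????????????
Fragment 2: offset=7 data="AjbpL" -> buffer=Hif????AjbpL????????
Fragment 3: offset=5 data="DG" -> buffer=Hif??DGAjbpL????????
Fragment 4: offset=3 data="Xq" -> buffer=HifXqDGAjbpL????????
Fragment 5: offset=12 data="DB" -> buffer=HifXqDGAjbpLDB??????
Fragment 6: offset=15 data="yxt" -> buffer=HifXqDGAjbpLDB?yxt??
Fragment 7: offset=14 data="ae" -> buffer=HifXqDGAjbpLDBaext??
Fragment 8: offset=16 data="Bn" -> buffer=HifXqDGAjbpLDBaeBn??
Fragment 9: offset=18 data="kz" -> buffer=HifXqDGAjbpLDBaeBnkz

Answer: HifXqDGAjbpLDBaeBnkz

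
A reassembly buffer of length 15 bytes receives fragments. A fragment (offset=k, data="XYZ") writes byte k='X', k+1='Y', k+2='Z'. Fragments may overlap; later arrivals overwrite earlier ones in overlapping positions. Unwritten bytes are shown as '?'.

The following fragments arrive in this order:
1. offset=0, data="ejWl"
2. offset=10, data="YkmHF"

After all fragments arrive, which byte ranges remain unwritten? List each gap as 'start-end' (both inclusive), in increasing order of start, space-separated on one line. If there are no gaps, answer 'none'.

Fragment 1: offset=0 len=4
Fragment 2: offset=10 len=5
Gaps: 4-9

Answer: 4-9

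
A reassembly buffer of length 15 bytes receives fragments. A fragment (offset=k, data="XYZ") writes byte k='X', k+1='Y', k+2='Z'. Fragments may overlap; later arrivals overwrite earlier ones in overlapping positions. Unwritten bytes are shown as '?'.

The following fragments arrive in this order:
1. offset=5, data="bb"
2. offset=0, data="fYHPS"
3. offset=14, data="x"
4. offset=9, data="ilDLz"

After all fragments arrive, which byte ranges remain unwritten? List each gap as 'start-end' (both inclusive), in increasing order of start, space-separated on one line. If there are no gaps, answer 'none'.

Fragment 1: offset=5 len=2
Fragment 2: offset=0 len=5
Fragment 3: offset=14 len=1
Fragment 4: offset=9 len=5
Gaps: 7-8

Answer: 7-8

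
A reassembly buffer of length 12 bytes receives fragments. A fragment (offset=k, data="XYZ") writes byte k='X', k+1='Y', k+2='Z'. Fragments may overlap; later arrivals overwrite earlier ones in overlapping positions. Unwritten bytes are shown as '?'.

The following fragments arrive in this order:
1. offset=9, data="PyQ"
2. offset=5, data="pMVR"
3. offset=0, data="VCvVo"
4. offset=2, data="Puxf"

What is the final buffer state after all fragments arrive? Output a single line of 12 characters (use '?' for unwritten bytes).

Answer: VCPuxfMVRPyQ

Derivation:
Fragment 1: offset=9 data="PyQ" -> buffer=?????????PyQ
Fragment 2: offset=5 data="pMVR" -> buffer=?????pMVRPyQ
Fragment 3: offset=0 data="VCvVo" -> buffer=VCvVopMVRPyQ
Fragment 4: offset=2 data="Puxf" -> buffer=VCPuxfMVRPyQ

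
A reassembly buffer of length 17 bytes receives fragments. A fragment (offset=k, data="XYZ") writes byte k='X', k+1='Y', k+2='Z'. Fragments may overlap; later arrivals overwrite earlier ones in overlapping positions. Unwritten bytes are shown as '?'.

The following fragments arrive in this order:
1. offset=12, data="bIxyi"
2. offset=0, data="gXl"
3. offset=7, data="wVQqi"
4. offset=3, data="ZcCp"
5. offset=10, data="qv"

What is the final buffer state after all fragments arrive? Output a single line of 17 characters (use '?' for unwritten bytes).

Answer: gXlZcCpwVQqvbIxyi

Derivation:
Fragment 1: offset=12 data="bIxyi" -> buffer=????????????bIxyi
Fragment 2: offset=0 data="gXl" -> buffer=gXl?????????bIxyi
Fragment 3: offset=7 data="wVQqi" -> buffer=gXl????wVQqibIxyi
Fragment 4: offset=3 data="ZcCp" -> buffer=gXlZcCpwVQqibIxyi
Fragment 5: offset=10 data="qv" -> buffer=gXlZcCpwVQqvbIxyi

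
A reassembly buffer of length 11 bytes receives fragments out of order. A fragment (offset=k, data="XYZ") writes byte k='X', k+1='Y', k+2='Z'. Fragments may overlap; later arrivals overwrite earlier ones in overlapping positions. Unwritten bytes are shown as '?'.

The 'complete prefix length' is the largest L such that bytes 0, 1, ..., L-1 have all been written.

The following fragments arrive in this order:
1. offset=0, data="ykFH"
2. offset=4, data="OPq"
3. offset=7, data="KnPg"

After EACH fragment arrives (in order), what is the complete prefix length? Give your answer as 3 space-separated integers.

Answer: 4 7 11

Derivation:
Fragment 1: offset=0 data="ykFH" -> buffer=ykFH??????? -> prefix_len=4
Fragment 2: offset=4 data="OPq" -> buffer=ykFHOPq???? -> prefix_len=7
Fragment 3: offset=7 data="KnPg" -> buffer=ykFHOPqKnPg -> prefix_len=11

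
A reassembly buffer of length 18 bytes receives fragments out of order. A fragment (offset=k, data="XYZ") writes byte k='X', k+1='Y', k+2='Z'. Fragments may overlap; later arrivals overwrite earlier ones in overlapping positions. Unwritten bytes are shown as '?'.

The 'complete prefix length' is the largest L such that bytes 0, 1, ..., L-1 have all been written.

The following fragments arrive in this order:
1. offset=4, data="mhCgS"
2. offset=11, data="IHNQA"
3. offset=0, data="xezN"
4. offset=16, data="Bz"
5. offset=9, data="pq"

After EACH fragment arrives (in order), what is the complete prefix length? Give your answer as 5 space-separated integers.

Fragment 1: offset=4 data="mhCgS" -> buffer=????mhCgS????????? -> prefix_len=0
Fragment 2: offset=11 data="IHNQA" -> buffer=????mhCgS??IHNQA?? -> prefix_len=0
Fragment 3: offset=0 data="xezN" -> buffer=xezNmhCgS??IHNQA?? -> prefix_len=9
Fragment 4: offset=16 data="Bz" -> buffer=xezNmhCgS??IHNQABz -> prefix_len=9
Fragment 5: offset=9 data="pq" -> buffer=xezNmhCgSpqIHNQABz -> prefix_len=18

Answer: 0 0 9 9 18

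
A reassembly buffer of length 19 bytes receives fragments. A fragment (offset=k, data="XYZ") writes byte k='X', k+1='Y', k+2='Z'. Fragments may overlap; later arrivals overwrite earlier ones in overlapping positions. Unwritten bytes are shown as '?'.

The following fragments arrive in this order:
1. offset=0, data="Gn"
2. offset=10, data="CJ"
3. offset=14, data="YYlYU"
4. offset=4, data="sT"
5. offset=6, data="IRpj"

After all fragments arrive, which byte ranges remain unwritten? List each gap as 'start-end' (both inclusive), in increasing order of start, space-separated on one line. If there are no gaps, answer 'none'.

Answer: 2-3 12-13

Derivation:
Fragment 1: offset=0 len=2
Fragment 2: offset=10 len=2
Fragment 3: offset=14 len=5
Fragment 4: offset=4 len=2
Fragment 5: offset=6 len=4
Gaps: 2-3 12-13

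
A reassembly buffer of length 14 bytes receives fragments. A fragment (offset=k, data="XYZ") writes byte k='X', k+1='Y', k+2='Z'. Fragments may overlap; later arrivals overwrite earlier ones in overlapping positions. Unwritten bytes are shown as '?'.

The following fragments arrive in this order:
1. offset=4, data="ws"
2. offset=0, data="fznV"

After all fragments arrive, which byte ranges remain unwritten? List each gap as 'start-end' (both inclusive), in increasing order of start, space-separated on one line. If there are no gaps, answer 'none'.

Fragment 1: offset=4 len=2
Fragment 2: offset=0 len=4
Gaps: 6-13

Answer: 6-13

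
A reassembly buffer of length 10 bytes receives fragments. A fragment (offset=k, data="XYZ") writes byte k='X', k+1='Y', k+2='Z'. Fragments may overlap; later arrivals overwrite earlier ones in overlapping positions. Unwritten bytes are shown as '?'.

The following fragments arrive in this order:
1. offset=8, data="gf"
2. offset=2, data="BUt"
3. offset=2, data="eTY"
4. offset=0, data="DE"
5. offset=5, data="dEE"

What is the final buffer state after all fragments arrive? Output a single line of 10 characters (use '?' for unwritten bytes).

Fragment 1: offset=8 data="gf" -> buffer=????????gf
Fragment 2: offset=2 data="BUt" -> buffer=??BUt???gf
Fragment 3: offset=2 data="eTY" -> buffer=??eTY???gf
Fragment 4: offset=0 data="DE" -> buffer=DEeTY???gf
Fragment 5: offset=5 data="dEE" -> buffer=DEeTYdEEgf

Answer: DEeTYdEEgf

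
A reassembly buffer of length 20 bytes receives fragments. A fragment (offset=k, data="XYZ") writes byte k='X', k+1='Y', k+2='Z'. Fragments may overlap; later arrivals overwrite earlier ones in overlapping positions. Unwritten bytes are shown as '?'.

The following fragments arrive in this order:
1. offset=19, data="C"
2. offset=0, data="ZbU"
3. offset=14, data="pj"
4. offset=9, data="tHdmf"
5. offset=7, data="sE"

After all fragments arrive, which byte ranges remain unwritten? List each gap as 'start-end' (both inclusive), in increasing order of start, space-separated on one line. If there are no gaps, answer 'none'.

Answer: 3-6 16-18

Derivation:
Fragment 1: offset=19 len=1
Fragment 2: offset=0 len=3
Fragment 3: offset=14 len=2
Fragment 4: offset=9 len=5
Fragment 5: offset=7 len=2
Gaps: 3-6 16-18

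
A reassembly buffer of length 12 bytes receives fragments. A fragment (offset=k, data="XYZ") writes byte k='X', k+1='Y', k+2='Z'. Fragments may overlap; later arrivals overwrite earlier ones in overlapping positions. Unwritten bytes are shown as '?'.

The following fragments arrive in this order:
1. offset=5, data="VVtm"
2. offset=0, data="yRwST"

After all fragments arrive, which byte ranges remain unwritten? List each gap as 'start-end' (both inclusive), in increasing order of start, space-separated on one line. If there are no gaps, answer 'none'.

Fragment 1: offset=5 len=4
Fragment 2: offset=0 len=5
Gaps: 9-11

Answer: 9-11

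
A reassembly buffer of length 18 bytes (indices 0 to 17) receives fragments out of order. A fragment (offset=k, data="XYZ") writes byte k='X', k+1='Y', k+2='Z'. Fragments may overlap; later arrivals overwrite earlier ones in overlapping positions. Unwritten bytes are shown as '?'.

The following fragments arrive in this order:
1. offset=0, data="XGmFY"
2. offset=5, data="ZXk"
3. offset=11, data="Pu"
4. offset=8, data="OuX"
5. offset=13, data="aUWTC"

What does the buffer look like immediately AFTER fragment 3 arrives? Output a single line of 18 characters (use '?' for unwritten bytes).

Answer: XGmFYZXk???Pu?????

Derivation:
Fragment 1: offset=0 data="XGmFY" -> buffer=XGmFY?????????????
Fragment 2: offset=5 data="ZXk" -> buffer=XGmFYZXk??????????
Fragment 3: offset=11 data="Pu" -> buffer=XGmFYZXk???Pu?????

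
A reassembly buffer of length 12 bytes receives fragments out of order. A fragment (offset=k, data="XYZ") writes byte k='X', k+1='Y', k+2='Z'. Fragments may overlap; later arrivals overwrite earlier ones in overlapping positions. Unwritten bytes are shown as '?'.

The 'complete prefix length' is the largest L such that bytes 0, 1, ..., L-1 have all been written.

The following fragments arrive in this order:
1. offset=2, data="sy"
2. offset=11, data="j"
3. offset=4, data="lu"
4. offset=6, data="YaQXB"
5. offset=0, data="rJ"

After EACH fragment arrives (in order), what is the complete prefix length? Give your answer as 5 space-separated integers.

Fragment 1: offset=2 data="sy" -> buffer=??sy???????? -> prefix_len=0
Fragment 2: offset=11 data="j" -> buffer=??sy???????j -> prefix_len=0
Fragment 3: offset=4 data="lu" -> buffer=??sylu?????j -> prefix_len=0
Fragment 4: offset=6 data="YaQXB" -> buffer=??syluYaQXBj -> prefix_len=0
Fragment 5: offset=0 data="rJ" -> buffer=rJsyluYaQXBj -> prefix_len=12

Answer: 0 0 0 0 12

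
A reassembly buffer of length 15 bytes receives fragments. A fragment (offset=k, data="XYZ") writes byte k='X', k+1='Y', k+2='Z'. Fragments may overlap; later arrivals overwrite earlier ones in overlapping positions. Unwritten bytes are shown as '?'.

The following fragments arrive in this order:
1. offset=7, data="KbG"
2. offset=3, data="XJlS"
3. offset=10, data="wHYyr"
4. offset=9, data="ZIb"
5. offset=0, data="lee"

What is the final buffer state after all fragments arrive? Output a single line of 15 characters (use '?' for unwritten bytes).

Answer: leeXJlSKbZIbYyr

Derivation:
Fragment 1: offset=7 data="KbG" -> buffer=???????KbG?????
Fragment 2: offset=3 data="XJlS" -> buffer=???XJlSKbG?????
Fragment 3: offset=10 data="wHYyr" -> buffer=???XJlSKbGwHYyr
Fragment 4: offset=9 data="ZIb" -> buffer=???XJlSKbZIbYyr
Fragment 5: offset=0 data="lee" -> buffer=leeXJlSKbZIbYyr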